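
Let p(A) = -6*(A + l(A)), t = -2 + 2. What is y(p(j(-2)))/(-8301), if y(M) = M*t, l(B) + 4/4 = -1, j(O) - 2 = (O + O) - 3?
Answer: 0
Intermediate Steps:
j(O) = -1 + 2*O (j(O) = 2 + ((O + O) - 3) = 2 + (2*O - 3) = 2 + (-3 + 2*O) = -1 + 2*O)
t = 0
l(B) = -2 (l(B) = -1 - 1 = -2)
p(A) = 12 - 6*A (p(A) = -6*(A - 2) = -6*(-2 + A) = 12 - 6*A)
y(M) = 0 (y(M) = M*0 = 0)
y(p(j(-2)))/(-8301) = 0/(-8301) = 0*(-1/8301) = 0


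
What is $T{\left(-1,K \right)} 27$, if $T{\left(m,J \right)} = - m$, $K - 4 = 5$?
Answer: $27$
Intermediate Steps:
$K = 9$ ($K = 4 + 5 = 9$)
$T{\left(-1,K \right)} 27 = \left(-1\right) \left(-1\right) 27 = 1 \cdot 27 = 27$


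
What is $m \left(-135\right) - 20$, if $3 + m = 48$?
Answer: $-6095$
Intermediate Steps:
$m = 45$ ($m = -3 + 48 = 45$)
$m \left(-135\right) - 20 = 45 \left(-135\right) - 20 = -6075 - 20 = -6095$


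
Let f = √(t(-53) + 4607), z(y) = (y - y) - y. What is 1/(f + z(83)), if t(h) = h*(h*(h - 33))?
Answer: -83/243856 - I*√236967/243856 ≈ -0.00034036 - 0.0019962*I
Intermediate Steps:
z(y) = -y (z(y) = 0 - y = -y)
t(h) = h²*(-33 + h) (t(h) = h*(h*(-33 + h)) = h²*(-33 + h))
f = I*√236967 (f = √((-53)²*(-33 - 53) + 4607) = √(2809*(-86) + 4607) = √(-241574 + 4607) = √(-236967) = I*√236967 ≈ 486.79*I)
1/(f + z(83)) = 1/(I*√236967 - 1*83) = 1/(I*√236967 - 83) = 1/(-83 + I*√236967)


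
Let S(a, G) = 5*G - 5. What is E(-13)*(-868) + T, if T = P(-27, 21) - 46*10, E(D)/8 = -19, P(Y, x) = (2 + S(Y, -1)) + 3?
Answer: 131471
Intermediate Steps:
S(a, G) = -5 + 5*G
P(Y, x) = -5 (P(Y, x) = (2 + (-5 + 5*(-1))) + 3 = (2 + (-5 - 5)) + 3 = (2 - 10) + 3 = -8 + 3 = -5)
E(D) = -152 (E(D) = 8*(-19) = -152)
T = -465 (T = -5 - 46*10 = -5 - 460 = -465)
E(-13)*(-868) + T = -152*(-868) - 465 = 131936 - 465 = 131471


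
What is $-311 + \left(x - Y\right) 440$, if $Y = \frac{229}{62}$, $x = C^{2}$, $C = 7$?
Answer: $\frac{608339}{31} \approx 19624.0$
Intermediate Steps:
$x = 49$ ($x = 7^{2} = 49$)
$Y = \frac{229}{62}$ ($Y = 229 \cdot \frac{1}{62} = \frac{229}{62} \approx 3.6936$)
$-311 + \left(x - Y\right) 440 = -311 + \left(49 - \frac{229}{62}\right) 440 = -311 + \frac{2809}{62} \cdot 440 = -311 + \frac{617980}{31} = \frac{608339}{31}$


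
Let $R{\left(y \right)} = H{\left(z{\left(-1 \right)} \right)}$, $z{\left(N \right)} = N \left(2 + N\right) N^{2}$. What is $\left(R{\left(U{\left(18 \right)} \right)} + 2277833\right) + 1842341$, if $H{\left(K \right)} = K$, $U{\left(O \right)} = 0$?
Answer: $4120173$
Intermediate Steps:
$z{\left(N \right)} = N^{3} \left(2 + N\right)$
$R{\left(y \right)} = -1$ ($R{\left(y \right)} = \left(-1\right)^{3} \left(2 - 1\right) = \left(-1\right) 1 = -1$)
$\left(R{\left(U{\left(18 \right)} \right)} + 2277833\right) + 1842341 = \left(-1 + 2277833\right) + 1842341 = 2277832 + 1842341 = 4120173$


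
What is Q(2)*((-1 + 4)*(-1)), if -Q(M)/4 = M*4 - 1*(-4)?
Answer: 144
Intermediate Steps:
Q(M) = -16 - 16*M (Q(M) = -4*(M*4 - 1*(-4)) = -4*(4*M + 4) = -4*(4 + 4*M) = -16 - 16*M)
Q(2)*((-1 + 4)*(-1)) = (-16 - 16*2)*((-1 + 4)*(-1)) = (-16 - 32)*(3*(-1)) = -48*(-3) = 144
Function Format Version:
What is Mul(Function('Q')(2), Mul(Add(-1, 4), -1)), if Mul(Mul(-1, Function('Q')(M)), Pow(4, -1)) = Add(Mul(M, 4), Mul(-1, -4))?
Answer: 144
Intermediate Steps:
Function('Q')(M) = Add(-16, Mul(-16, M)) (Function('Q')(M) = Mul(-4, Add(Mul(M, 4), Mul(-1, -4))) = Mul(-4, Add(Mul(4, M), 4)) = Mul(-4, Add(4, Mul(4, M))) = Add(-16, Mul(-16, M)))
Mul(Function('Q')(2), Mul(Add(-1, 4), -1)) = Mul(Add(-16, Mul(-16, 2)), Mul(Add(-1, 4), -1)) = Mul(Add(-16, -32), Mul(3, -1)) = Mul(-48, -3) = 144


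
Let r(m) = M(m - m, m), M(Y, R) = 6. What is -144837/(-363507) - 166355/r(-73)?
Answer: -20156779321/727014 ≈ -27725.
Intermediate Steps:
r(m) = 6
-144837/(-363507) - 166355/r(-73) = -144837/(-363507) - 166355/6 = -144837*(-1/363507) - 166355*⅙ = 48279/121169 - 166355/6 = -20156779321/727014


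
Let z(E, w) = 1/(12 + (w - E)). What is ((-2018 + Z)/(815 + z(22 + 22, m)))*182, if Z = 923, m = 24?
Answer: -531440/2173 ≈ -244.57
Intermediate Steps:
z(E, w) = 1/(12 + w - E)
((-2018 + Z)/(815 + z(22 + 22, m)))*182 = ((-2018 + 923)/(815 + 1/(12 + 24 - (22 + 22))))*182 = -1095/(815 + 1/(12 + 24 - 1*44))*182 = -1095/(815 + 1/(12 + 24 - 44))*182 = -1095/(815 + 1/(-8))*182 = -1095/(815 - 1/8)*182 = -1095/6519/8*182 = -1095*8/6519*182 = -2920/2173*182 = -531440/2173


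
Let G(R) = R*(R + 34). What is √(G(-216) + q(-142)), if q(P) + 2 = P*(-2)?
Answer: √39594 ≈ 198.98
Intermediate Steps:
G(R) = R*(34 + R)
q(P) = -2 - 2*P (q(P) = -2 + P*(-2) = -2 - 2*P)
√(G(-216) + q(-142)) = √(-216*(34 - 216) + (-2 - 2*(-142))) = √(-216*(-182) + (-2 + 284)) = √(39312 + 282) = √39594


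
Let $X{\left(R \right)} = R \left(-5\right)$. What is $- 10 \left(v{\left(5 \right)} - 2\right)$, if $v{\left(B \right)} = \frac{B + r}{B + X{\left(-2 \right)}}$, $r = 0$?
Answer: $\frac{50}{3} \approx 16.667$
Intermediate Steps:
$X{\left(R \right)} = - 5 R$
$v{\left(B \right)} = \frac{B}{10 + B}$ ($v{\left(B \right)} = \frac{B + 0}{B - -10} = \frac{B}{B + 10} = \frac{B}{10 + B}$)
$- 10 \left(v{\left(5 \right)} - 2\right) = - 10 \left(\frac{5}{10 + 5} - 2\right) = - 10 \left(\frac{5}{15} - 2\right) = - 10 \left(5 \cdot \frac{1}{15} - 2\right) = - 10 \left(\frac{1}{3} - 2\right) = \left(-10\right) \left(- \frac{5}{3}\right) = \frac{50}{3}$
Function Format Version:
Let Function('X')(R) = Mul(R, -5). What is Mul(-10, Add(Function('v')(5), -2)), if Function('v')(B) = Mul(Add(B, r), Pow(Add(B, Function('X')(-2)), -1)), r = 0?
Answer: Rational(50, 3) ≈ 16.667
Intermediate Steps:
Function('X')(R) = Mul(-5, R)
Function('v')(B) = Mul(B, Pow(Add(10, B), -1)) (Function('v')(B) = Mul(Add(B, 0), Pow(Add(B, Mul(-5, -2)), -1)) = Mul(B, Pow(Add(B, 10), -1)) = Mul(B, Pow(Add(10, B), -1)))
Mul(-10, Add(Function('v')(5), -2)) = Mul(-10, Add(Mul(5, Pow(Add(10, 5), -1)), -2)) = Mul(-10, Add(Mul(5, Pow(15, -1)), -2)) = Mul(-10, Add(Mul(5, Rational(1, 15)), -2)) = Mul(-10, Add(Rational(1, 3), -2)) = Mul(-10, Rational(-5, 3)) = Rational(50, 3)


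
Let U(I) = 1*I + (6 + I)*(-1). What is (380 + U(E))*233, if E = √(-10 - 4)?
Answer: 87142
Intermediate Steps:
E = I*√14 (E = √(-14) = I*√14 ≈ 3.7417*I)
U(I) = -6 (U(I) = I + (-6 - I) = -6)
(380 + U(E))*233 = (380 - 6)*233 = 374*233 = 87142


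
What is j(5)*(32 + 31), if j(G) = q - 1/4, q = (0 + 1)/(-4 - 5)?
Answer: -91/4 ≈ -22.750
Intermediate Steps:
q = -1/9 (q = 1/(-9) = 1*(-1/9) = -1/9 ≈ -0.11111)
j(G) = -13/36 (j(G) = -1/9 - 1/4 = -13/36)
j(5)*(32 + 31) = -13*(32 + 31)/36 = -13/36*63 = -91/4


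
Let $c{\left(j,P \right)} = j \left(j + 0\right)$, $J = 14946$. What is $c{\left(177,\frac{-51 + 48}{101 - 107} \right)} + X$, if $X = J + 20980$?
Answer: $67255$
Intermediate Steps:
$c{\left(j,P \right)} = j^{2}$ ($c{\left(j,P \right)} = j j = j^{2}$)
$X = 35926$ ($X = 14946 + 20980 = 35926$)
$c{\left(177,\frac{-51 + 48}{101 - 107} \right)} + X = 177^{2} + 35926 = 31329 + 35926 = 67255$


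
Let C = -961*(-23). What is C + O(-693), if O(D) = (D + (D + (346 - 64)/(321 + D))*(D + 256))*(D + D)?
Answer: -12995639302/31 ≈ -4.1921e+8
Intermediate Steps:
C = 22103
O(D) = 2*D*(D + (256 + D)*(D + 282/(321 + D))) (O(D) = (D + (D + 282/(321 + D))*(256 + D))*(2*D) = (D + (256 + D)*(D + 282/(321 + D)))*(2*D) = 2*D*(D + (256 + D)*(D + 282/(321 + D))))
C + O(-693) = 22103 + 2*(-693)*(72192 + (-693)**3 + 578*(-693)**2 + 82779*(-693))/(321 - 693) = 22103 + 2*(-693)*(72192 - 332812557 + 578*480249 - 57365847)/(-372) = 22103 + 2*(-693)*(-1/372)*(72192 - 332812557 + 277583922 - 57365847) = 22103 + 2*(-693)*(-1/372)*(-112522290) = 22103 - 12996324495/31 = -12995639302/31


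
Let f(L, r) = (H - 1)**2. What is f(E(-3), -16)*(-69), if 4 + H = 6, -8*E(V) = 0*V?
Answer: -69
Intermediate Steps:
E(V) = 0 (E(V) = -0*V = -1/8*0 = 0)
H = 2 (H = -4 + 6 = 2)
f(L, r) = 1 (f(L, r) = (2 - 1)**2 = 1**2 = 1)
f(E(-3), -16)*(-69) = 1*(-69) = -69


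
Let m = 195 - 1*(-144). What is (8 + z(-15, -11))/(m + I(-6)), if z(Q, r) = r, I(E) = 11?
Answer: -3/350 ≈ -0.0085714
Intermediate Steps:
m = 339 (m = 195 + 144 = 339)
(8 + z(-15, -11))/(m + I(-6)) = (8 - 11)/(339 + 11) = -3/350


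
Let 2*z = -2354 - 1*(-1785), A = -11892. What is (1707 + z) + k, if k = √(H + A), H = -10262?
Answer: 2845/2 + I*√22154 ≈ 1422.5 + 148.84*I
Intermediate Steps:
k = I*√22154 (k = √(-10262 - 11892) = √(-22154) = I*√22154 ≈ 148.84*I)
z = -569/2 (z = (-2354 - 1*(-1785))/2 = (-2354 + 1785)/2 = (½)*(-569) = -569/2 ≈ -284.50)
(1707 + z) + k = (1707 - 569/2) + I*√22154 = 2845/2 + I*√22154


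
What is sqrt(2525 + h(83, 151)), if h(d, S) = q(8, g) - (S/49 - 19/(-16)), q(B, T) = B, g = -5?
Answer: 5*sqrt(79301)/28 ≈ 50.286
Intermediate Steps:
h(d, S) = 109/16 - S/49 (h(d, S) = 8 - (S/49 - 19/(-16)) = 8 - (S*(1/49) - 19*(-1/16)) = 8 - (S/49 + 19/16) = 8 - (19/16 + S/49) = 8 + (-19/16 - S/49) = 109/16 - S/49)
sqrt(2525 + h(83, 151)) = sqrt(2525 + (109/16 - 1/49*151)) = sqrt(2525 + (109/16 - 151/49)) = sqrt(2525 + 2925/784) = sqrt(1982525/784) = 5*sqrt(79301)/28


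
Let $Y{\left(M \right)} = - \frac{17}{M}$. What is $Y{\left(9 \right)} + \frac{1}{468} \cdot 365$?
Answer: $- \frac{173}{156} \approx -1.109$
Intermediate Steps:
$Y{\left(9 \right)} + \frac{1}{468} \cdot 365 = - \frac{17}{9} + \frac{1}{468} \cdot 365 = \left(-17\right) \frac{1}{9} + \frac{1}{468} \cdot 365 = - \frac{17}{9} + \frac{365}{468} = - \frac{173}{156}$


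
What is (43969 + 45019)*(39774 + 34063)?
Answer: 6570606956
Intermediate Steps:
(43969 + 45019)*(39774 + 34063) = 88988*73837 = 6570606956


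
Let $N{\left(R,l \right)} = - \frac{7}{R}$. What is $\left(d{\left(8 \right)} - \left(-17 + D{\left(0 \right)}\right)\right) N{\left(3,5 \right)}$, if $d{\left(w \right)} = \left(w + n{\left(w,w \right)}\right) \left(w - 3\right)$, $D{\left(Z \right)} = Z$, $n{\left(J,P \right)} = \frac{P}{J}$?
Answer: $- \frac{434}{3} \approx -144.67$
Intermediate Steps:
$d{\left(w \right)} = \left(1 + w\right) \left(-3 + w\right)$ ($d{\left(w \right)} = \left(w + \frac{w}{w}\right) \left(w - 3\right) = \left(w + 1\right) \left(-3 + w\right) = \left(1 + w\right) \left(-3 + w\right)$)
$\left(d{\left(8 \right)} - \left(-17 + D{\left(0 \right)}\right)\right) N{\left(3,5 \right)} = \left(\left(-3 + 8^{2} - 16\right) + \left(17 - 0\right)\right) \left(- \frac{7}{3}\right) = \left(\left(-3 + 64 - 16\right) + \left(17 + 0\right)\right) \left(\left(-7\right) \frac{1}{3}\right) = \left(45 + 17\right) \left(- \frac{7}{3}\right) = 62 \left(- \frac{7}{3}\right) = - \frac{434}{3}$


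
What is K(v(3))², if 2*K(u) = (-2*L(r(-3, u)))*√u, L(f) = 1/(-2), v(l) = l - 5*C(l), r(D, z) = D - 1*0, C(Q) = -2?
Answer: 13/4 ≈ 3.2500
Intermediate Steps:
r(D, z) = D (r(D, z) = D + 0 = D)
v(l) = 10 + l (v(l) = l - 5*(-2) = l + 10 = 10 + l)
L(f) = -½
K(u) = √u/2 (K(u) = ((-2*(-½))*√u)/2 = (1*√u)/2 = √u/2)
K(v(3))² = (√(10 + 3)/2)² = (√13/2)² = 13/4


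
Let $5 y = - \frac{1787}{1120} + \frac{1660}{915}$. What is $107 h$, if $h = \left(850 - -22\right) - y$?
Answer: $\frac{95613143567}{1024800} \approx 93299.0$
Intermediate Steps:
$y = \frac{44819}{1024800}$ ($y = \frac{- \frac{1787}{1120} + \frac{1660}{915}}{5} = \frac{\left(-1787\right) \frac{1}{1120} + 1660 \cdot \frac{1}{915}}{5} = \frac{- \frac{1787}{1120} + \frac{332}{183}}{5} = \frac{1}{5} \cdot \frac{44819}{204960} = \frac{44819}{1024800} \approx 0.043734$)
$h = \frac{893580781}{1024800}$ ($h = \left(850 - -22\right) - \frac{44819}{1024800} = \left(850 + 22\right) - \frac{44819}{1024800} = 872 - \frac{44819}{1024800} = \frac{893580781}{1024800} \approx 871.96$)
$107 h = 107 \cdot \frac{893580781}{1024800} = \frac{95613143567}{1024800}$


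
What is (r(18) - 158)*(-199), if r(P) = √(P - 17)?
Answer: 31243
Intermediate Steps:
r(P) = √(-17 + P)
(r(18) - 158)*(-199) = (√(-17 + 18) - 158)*(-199) = (√1 - 158)*(-199) = (1 - 158)*(-199) = -157*(-199) = 31243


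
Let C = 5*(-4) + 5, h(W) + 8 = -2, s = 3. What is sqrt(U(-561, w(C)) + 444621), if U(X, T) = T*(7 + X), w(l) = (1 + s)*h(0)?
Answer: sqrt(466781) ≈ 683.21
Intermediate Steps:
h(W) = -10 (h(W) = -8 - 2 = -10)
C = -15 (C = -20 + 5 = -15)
w(l) = -40 (w(l) = (1 + 3)*(-10) = 4*(-10) = -40)
sqrt(U(-561, w(C)) + 444621) = sqrt(-40*(7 - 561) + 444621) = sqrt(-40*(-554) + 444621) = sqrt(22160 + 444621) = sqrt(466781)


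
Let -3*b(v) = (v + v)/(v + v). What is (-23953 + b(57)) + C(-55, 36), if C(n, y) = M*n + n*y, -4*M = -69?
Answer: -322585/12 ≈ -26882.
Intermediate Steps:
M = 69/4 (M = -¼*(-69) = 69/4 ≈ 17.250)
b(v) = -⅓ (b(v) = -(v + v)/(3*(v + v)) = -2*v/(3*(2*v)) = -2*v*1/(2*v)/3 = -⅓*1 = -⅓)
C(n, y) = 69*n/4 + n*y
(-23953 + b(57)) + C(-55, 36) = (-23953 - ⅓) + (¼)*(-55)*(69 + 4*36) = -71860/3 + (¼)*(-55)*(69 + 144) = -71860/3 + (¼)*(-55)*213 = -71860/3 - 11715/4 = -322585/12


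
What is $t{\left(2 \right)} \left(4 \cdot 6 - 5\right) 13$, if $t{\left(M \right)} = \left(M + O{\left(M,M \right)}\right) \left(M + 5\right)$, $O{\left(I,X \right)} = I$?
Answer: $6916$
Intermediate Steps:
$t{\left(M \right)} = 2 M \left(5 + M\right)$ ($t{\left(M \right)} = \left(M + M\right) \left(M + 5\right) = 2 M \left(5 + M\right)$)
$t{\left(2 \right)} \left(4 \cdot 6 - 5\right) 13 = 2 \cdot 2 \left(5 + 2\right) \left(4 \cdot 6 - 5\right) 13 = 2 \cdot 2 \cdot 7 \left(24 - 5\right) 13 = 28 \cdot 19 \cdot 13 = 532 \cdot 13 = 6916$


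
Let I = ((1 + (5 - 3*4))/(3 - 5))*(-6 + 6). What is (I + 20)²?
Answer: 400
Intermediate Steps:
I = 0 (I = ((1 + (5 - 12))/(-2))*0 = ((1 - 7)*(-½))*0 = -6*(-½)*0 = 3*0 = 0)
(I + 20)² = (0 + 20)² = 20² = 400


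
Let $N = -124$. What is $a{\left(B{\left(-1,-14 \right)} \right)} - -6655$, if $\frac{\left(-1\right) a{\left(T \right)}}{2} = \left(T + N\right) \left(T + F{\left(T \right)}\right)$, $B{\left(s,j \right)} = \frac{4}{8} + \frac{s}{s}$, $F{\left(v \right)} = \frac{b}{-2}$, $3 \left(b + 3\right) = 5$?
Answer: $\frac{43115}{6} \approx 7185.8$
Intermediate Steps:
$b = - \frac{4}{3}$ ($b = -3 + \frac{1}{3} \cdot 5 = -3 + \frac{5}{3} = - \frac{4}{3} \approx -1.3333$)
$F{\left(v \right)} = \frac{2}{3}$ ($F{\left(v \right)} = - \frac{4}{3 \left(-2\right)} = \left(- \frac{4}{3}\right) \left(- \frac{1}{2}\right) = \frac{2}{3}$)
$B{\left(s,j \right)} = \frac{3}{2}$ ($B{\left(s,j \right)} = 4 \cdot \frac{1}{8} + 1 = \frac{1}{2} + 1 = \frac{3}{2}$)
$a{\left(T \right)} = - 2 \left(-124 + T\right) \left(\frac{2}{3} + T\right)$ ($a{\left(T \right)} = - 2 \left(T - 124\right) \left(T + \frac{2}{3}\right) = - 2 \left(-124 + T\right) \left(\frac{2}{3} + T\right)$)
$a{\left(B{\left(-1,-14 \right)} \right)} - -6655 = \left(\frac{496}{3} - 2 \left(\frac{3}{2}\right)^{2} + \frac{740}{3} \cdot \frac{3}{2}\right) - -6655 = \left(\frac{496}{3} - \frac{9}{2} + 370\right) + 6655 = \frac{3185}{6} + 6655 = \frac{43115}{6}$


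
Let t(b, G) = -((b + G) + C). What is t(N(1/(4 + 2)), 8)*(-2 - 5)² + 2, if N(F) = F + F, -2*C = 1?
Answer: -2291/6 ≈ -381.83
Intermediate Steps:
C = -½ (C = -½*1 = -½ ≈ -0.50000)
N(F) = 2*F
t(b, G) = ½ - G - b (t(b, G) = -((b + G) - ½) = -((G + b) - ½) = -(-½ + G + b) = ½ - G - b)
t(N(1/(4 + 2)), 8)*(-2 - 5)² + 2 = (½ - 1*8 - 2/(4 + 2))*(-2 - 5)² + 2 = (½ - 8 - 2/6)*(-7)² + 2 = (½ - 8 - 2/6)*49 + 2 = (½ - 8 - 1*⅓)*49 + 2 = (½ - 8 - ⅓)*49 + 2 = -47/6*49 + 2 = -2303/6 + 2 = -2291/6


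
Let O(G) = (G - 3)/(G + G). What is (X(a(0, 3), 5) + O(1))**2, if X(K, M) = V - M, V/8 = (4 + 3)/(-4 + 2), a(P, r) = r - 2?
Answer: 1156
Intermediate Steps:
a(P, r) = -2 + r
O(G) = (-3 + G)/(2*G) (O(G) = (-3 + G)/((2*G)) = (-3 + G)*(1/(2*G)) = (-3 + G)/(2*G))
V = -28 (V = 8*((4 + 3)/(-4 + 2)) = 8*(7/(-2)) = 8*(7*(-1/2)) = 8*(-7/2) = -28)
X(K, M) = -28 - M
(X(a(0, 3), 5) + O(1))**2 = ((-28 - 1*5) + (1/2)*(-3 + 1)/1)**2 = ((-28 - 5) + (1/2)*1*(-2))**2 = (-33 - 1)**2 = (-34)**2 = 1156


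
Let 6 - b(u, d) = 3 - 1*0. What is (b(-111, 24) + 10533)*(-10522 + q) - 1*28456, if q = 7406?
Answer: -32858632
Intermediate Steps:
b(u, d) = 3 (b(u, d) = 6 - (3 - 1*0) = 6 - (3 + 0) = 6 - 1*3 = 6 - 3 = 3)
(b(-111, 24) + 10533)*(-10522 + q) - 1*28456 = (3 + 10533)*(-10522 + 7406) - 1*28456 = 10536*(-3116) - 28456 = -32830176 - 28456 = -32858632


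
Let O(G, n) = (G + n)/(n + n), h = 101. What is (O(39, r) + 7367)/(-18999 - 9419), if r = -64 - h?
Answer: -202603/781495 ≈ -0.25925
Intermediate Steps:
r = -165 (r = -64 - 1*101 = -64 - 101 = -165)
O(G, n) = (G + n)/(2*n) (O(G, n) = (G + n)/((2*n)) = (G + n)*(1/(2*n)) = (G + n)/(2*n))
(O(39, r) + 7367)/(-18999 - 9419) = ((1/2)*(39 - 165)/(-165) + 7367)/(-18999 - 9419) = ((1/2)*(-1/165)*(-126) + 7367)/(-28418) = (21/55 + 7367)*(-1/28418) = (405206/55)*(-1/28418) = -202603/781495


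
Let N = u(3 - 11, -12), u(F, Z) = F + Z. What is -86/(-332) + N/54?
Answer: -499/4482 ≈ -0.11133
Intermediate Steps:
N = -20 (N = (3 - 11) - 12 = -8 - 12 = -20)
-86/(-332) + N/54 = -86/(-332) - 20/54 = -86*(-1/332) - 20*1/54 = 43/166 - 10/27 = -499/4482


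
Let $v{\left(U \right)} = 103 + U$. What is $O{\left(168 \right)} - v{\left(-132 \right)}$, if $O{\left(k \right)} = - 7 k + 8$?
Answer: $-1139$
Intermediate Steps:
$O{\left(k \right)} = 8 - 7 k$
$O{\left(168 \right)} - v{\left(-132 \right)} = \left(8 - 1176\right) - \left(103 - 132\right) = \left(8 - 1176\right) - -29 = -1168 + 29 = -1139$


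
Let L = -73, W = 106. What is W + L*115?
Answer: -8289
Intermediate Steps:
W + L*115 = 106 - 73*115 = 106 - 8395 = -8289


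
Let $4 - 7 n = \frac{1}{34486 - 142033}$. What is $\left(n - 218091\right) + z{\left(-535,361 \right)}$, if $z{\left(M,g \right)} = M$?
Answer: $- \frac{164587562765}{752829} \approx -2.1863 \cdot 10^{5}$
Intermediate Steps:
$n = \frac{430189}{752829}$ ($n = \frac{4}{7} - \frac{1}{7 \left(34486 - 142033\right)} = \frac{4}{7} - \frac{1}{7 \left(-107547\right)} = \frac{4}{7} - - \frac{1}{752829} = \frac{4}{7} + \frac{1}{752829} = \frac{430189}{752829} \approx 0.57143$)
$\left(n - 218091\right) + z{\left(-535,361 \right)} = \left(\frac{430189}{752829} - 218091\right) - 535 = - \frac{164184799250}{752829} - 535 = - \frac{164587562765}{752829}$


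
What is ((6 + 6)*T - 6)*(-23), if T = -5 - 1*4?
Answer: 2622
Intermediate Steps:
T = -9 (T = -5 - 4 = -9)
((6 + 6)*T - 6)*(-23) = ((6 + 6)*(-9) - 6)*(-23) = (12*(-9) - 6)*(-23) = (-108 - 6)*(-23) = -114*(-23) = 2622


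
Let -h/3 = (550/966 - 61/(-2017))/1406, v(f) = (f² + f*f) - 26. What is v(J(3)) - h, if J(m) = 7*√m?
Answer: 61182041817/228290111 ≈ 268.00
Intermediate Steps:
v(f) = -26 + 2*f² (v(f) = (f² + f²) - 26 = 2*f² - 26 = -26 + 2*f²)
h = -292069/228290111 (h = -3*(550/966 - 61/(-2017))/1406 = -3*(550*(1/966) - 61*(-1/2017))/1406 = -3*(275/483 + 61/2017)/1406 = -584138/(324737*1406) = -3*292069/684870333 = -292069/228290111 ≈ -0.0012794)
v(J(3)) - h = (-26 + 2*(7*√3)²) - 1*(-292069/228290111) = (-26 + 2*147) + 292069/228290111 = (-26 + 294) + 292069/228290111 = 268 + 292069/228290111 = 61182041817/228290111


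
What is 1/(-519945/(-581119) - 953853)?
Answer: -581119/554301581562 ≈ -1.0484e-6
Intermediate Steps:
1/(-519945/(-581119) - 953853) = 1/(-519945*(-1/581119) - 953853) = 1/(519945/581119 - 953853) = 1/(-554301581562/581119) = -581119/554301581562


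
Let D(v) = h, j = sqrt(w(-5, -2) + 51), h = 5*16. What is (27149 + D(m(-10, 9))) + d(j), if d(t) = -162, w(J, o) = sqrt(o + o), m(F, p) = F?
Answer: 27067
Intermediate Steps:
w(J, o) = sqrt(2)*sqrt(o) (w(J, o) = sqrt(2*o) = sqrt(2)*sqrt(o))
h = 80
j = sqrt(51 + 2*I) (j = sqrt(sqrt(2)*sqrt(-2) + 51) = sqrt(sqrt(2)*(I*sqrt(2)) + 51) = sqrt(2*I + 51) = sqrt(51 + 2*I) ≈ 7.1428 + 0.14*I)
D(v) = 80
(27149 + D(m(-10, 9))) + d(j) = (27149 + 80) - 162 = 27229 - 162 = 27067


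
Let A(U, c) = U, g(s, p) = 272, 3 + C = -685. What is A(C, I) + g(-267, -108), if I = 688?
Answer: -416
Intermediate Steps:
C = -688 (C = -3 - 685 = -688)
A(C, I) + g(-267, -108) = -688 + 272 = -416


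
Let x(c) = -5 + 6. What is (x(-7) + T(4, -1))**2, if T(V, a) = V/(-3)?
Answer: 1/9 ≈ 0.11111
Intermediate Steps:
x(c) = 1
T(V, a) = -V/3 (T(V, a) = V*(-1/3) = -V/3)
(x(-7) + T(4, -1))**2 = (1 - 1/3*4)**2 = (1 - 4/3)**2 = (-1/3)**2 = 1/9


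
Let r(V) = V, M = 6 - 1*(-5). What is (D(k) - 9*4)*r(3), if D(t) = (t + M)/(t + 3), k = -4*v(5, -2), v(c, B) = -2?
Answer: -1131/11 ≈ -102.82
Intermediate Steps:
M = 11 (M = 6 + 5 = 11)
k = 8 (k = -4*(-2) = 8)
D(t) = (11 + t)/(3 + t) (D(t) = (t + 11)/(t + 3) = (11 + t)/(3 + t))
(D(k) - 9*4)*r(3) = ((11 + 8)/(3 + 8) - 9*4)*3 = (19/11 - 36)*3 = -377/11*3 = -1131/11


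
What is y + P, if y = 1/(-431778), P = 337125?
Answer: 145563158249/431778 ≈ 3.3713e+5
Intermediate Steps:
y = -1/431778 ≈ -2.3160e-6
y + P = -1/431778 + 337125 = 145563158249/431778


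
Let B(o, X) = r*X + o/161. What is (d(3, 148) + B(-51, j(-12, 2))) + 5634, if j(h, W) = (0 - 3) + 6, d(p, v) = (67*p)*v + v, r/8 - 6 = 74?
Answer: 6029399/161 ≈ 37450.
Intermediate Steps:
r = 640 (r = 48 + 8*74 = 48 + 592 = 640)
d(p, v) = v + 67*p*v (d(p, v) = 67*p*v + v = v + 67*p*v)
j(h, W) = 3 (j(h, W) = -3 + 6 = 3)
B(o, X) = 640*X + o/161
(d(3, 148) + B(-51, j(-12, 2))) + 5634 = (148*(1 + 67*3) + (640*3 + (1/161)*(-51))) + 5634 = (148*(1 + 201) + (1920 - 51/161)) + 5634 = (148*202 + 309069/161) + 5634 = (29896 + 309069/161) + 5634 = 5122325/161 + 5634 = 6029399/161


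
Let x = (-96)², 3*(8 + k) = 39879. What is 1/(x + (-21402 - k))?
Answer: -1/25471 ≈ -3.9260e-5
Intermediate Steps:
k = 13285 (k = -8 + (⅓)*39879 = -8 + 13293 = 13285)
x = 9216
1/(x + (-21402 - k)) = 1/(9216 + (-21402 - 1*13285)) = 1/(9216 + (-21402 - 13285)) = 1/(9216 - 34687) = 1/(-25471) = -1/25471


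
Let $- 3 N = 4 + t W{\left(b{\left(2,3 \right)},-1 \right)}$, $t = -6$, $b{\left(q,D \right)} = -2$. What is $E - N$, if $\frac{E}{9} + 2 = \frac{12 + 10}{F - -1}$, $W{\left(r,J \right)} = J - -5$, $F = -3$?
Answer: $- \frac{371}{3} \approx -123.67$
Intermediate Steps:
$W{\left(r,J \right)} = 5 + J$ ($W{\left(r,J \right)} = J + 5 = 5 + J$)
$N = \frac{20}{3}$ ($N = - \frac{4 - 6 \left(5 - 1\right)}{3} = - \frac{4 - 24}{3} = \left(- \frac{1}{3}\right) \left(-20\right) = \frac{20}{3} \approx 6.6667$)
$E = -117$ ($E = -18 + 9 \frac{12 + 10}{-3 - -1} = -18 + 9 \frac{1}{-3 + 1} \cdot 22 = -18 + 9 \frac{1}{-2} \cdot 22 = -18 + 9 \left(\left(- \frac{1}{2}\right) 22\right) = -18 + 9 \left(-11\right) = -18 - 99 = -117$)
$E - N = -117 - \frac{20}{3} = - \frac{371}{3}$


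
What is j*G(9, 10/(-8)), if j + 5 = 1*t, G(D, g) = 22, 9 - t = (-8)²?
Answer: -1320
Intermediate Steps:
t = -55 (t = 9 - 1*(-8)² = 9 - 1*64 = 9 - 64 = -55)
j = -60 (j = -5 + 1*(-55) = -5 - 55 = -60)
j*G(9, 10/(-8)) = -60*22 = -1320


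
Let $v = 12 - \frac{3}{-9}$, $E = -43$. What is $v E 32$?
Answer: $- \frac{50912}{3} \approx -16971.0$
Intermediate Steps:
$v = \frac{37}{3}$ ($v = 12 - 3 \left(- \frac{1}{9}\right) = 12 - - \frac{1}{3} = 12 + \frac{1}{3} = \frac{37}{3} \approx 12.333$)
$v E 32 = \frac{37}{3} \left(-43\right) 32 = \left(- \frac{1591}{3}\right) 32 = - \frac{50912}{3}$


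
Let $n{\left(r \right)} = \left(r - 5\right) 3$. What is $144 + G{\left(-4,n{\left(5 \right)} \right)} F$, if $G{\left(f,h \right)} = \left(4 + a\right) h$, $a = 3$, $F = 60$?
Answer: $144$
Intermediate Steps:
$n{\left(r \right)} = -15 + 3 r$ ($n{\left(r \right)} = \left(-5 + r\right) 3 = -15 + 3 r$)
$G{\left(f,h \right)} = 7 h$ ($G{\left(f,h \right)} = \left(4 + 3\right) h = 7 h$)
$144 + G{\left(-4,n{\left(5 \right)} \right)} F = 144 + 7 \left(-15 + 3 \cdot 5\right) 60 = 144 + 7 \left(-15 + 15\right) 60 = 144 + 7 \cdot 0 \cdot 60 = 144 + 0 \cdot 60 = 144 + 0 = 144$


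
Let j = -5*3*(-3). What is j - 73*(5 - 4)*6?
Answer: -393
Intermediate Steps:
j = 45 (j = -15*(-3) = 45)
j - 73*(5 - 4)*6 = 45 - 73*(5 - 4)*6 = 45 - 73*6 = 45 - 438 = -393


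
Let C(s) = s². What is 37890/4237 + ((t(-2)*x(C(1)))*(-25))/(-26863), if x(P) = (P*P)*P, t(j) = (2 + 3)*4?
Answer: 1019957570/113818531 ≈ 8.9613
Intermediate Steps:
t(j) = 20 (t(j) = 5*4 = 20)
x(P) = P³ (x(P) = P²*P = P³)
37890/4237 + ((t(-2)*x(C(1)))*(-25))/(-26863) = 37890/4237 + ((20*(1²)³)*(-25))/(-26863) = 37890*(1/4237) + ((20*1³)*(-25))*(-1/26863) = 37890/4237 + ((20*1)*(-25))*(-1/26863) = 37890/4237 + (20*(-25))*(-1/26863) = 37890/4237 - 500*(-1/26863) = 37890/4237 + 500/26863 = 1019957570/113818531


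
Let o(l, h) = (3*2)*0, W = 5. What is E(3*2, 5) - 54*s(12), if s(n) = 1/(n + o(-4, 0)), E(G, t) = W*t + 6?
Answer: 53/2 ≈ 26.500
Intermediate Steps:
o(l, h) = 0 (o(l, h) = 6*0 = 0)
E(G, t) = 6 + 5*t (E(G, t) = 5*t + 6 = 6 + 5*t)
s(n) = 1/n (s(n) = 1/(n + 0) = 1/n)
E(3*2, 5) - 54*s(12) = (6 + 5*5) - 54/12 = (6 + 25) - 54*1/12 = 31 - 9/2 = 53/2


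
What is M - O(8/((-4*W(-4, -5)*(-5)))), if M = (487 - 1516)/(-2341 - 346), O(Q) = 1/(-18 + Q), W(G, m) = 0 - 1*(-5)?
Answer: 528167/1203776 ≈ 0.43876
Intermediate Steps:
W(G, m) = 5 (W(G, m) = 0 + 5 = 5)
M = 1029/2687 (M = -1029/(-2687) = -1029*(-1/2687) = 1029/2687 ≈ 0.38296)
M - O(8/((-4*W(-4, -5)*(-5)))) = 1029/2687 - 1/(-18 + 8/((-4*5*(-5)))) = 1029/2687 - 1/(-18 + 8/((-20*(-5)))) = 1029/2687 - 1/(-18 + 8/100) = 1029/2687 - 1/(-18 + 8*(1/100)) = 1029/2687 - 1/(-18 + 2/25) = 1029/2687 - 1/(-448/25) = 1029/2687 - 1*(-25/448) = 1029/2687 + 25/448 = 528167/1203776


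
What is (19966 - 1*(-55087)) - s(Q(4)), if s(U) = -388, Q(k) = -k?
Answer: 75441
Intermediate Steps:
(19966 - 1*(-55087)) - s(Q(4)) = (19966 - 1*(-55087)) - 1*(-388) = (19966 + 55087) + 388 = 75053 + 388 = 75441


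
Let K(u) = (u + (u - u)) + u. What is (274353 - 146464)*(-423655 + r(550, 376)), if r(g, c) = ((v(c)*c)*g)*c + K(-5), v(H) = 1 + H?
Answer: 3748924069897215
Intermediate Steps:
K(u) = 2*u (K(u) = (u + 0) + u = u + u = 2*u)
r(g, c) = -10 + g*c²*(1 + c) (r(g, c) = (((1 + c)*c)*g)*c + 2*(-5) = ((c*(1 + c))*g)*c - 10 = (c*g*(1 + c))*c - 10 = g*c²*(1 + c) - 10 = -10 + g*c²*(1 + c))
(274353 - 146464)*(-423655 + r(550, 376)) = (274353 - 146464)*(-423655 + (-10 + 550*376²*(1 + 376))) = 127889*(-423655 + (-10 + 550*141376*377)) = 127889*(-423655 + (-10 + 29314313600)) = 127889*(-423655 + 29314313590) = 127889*29313889935 = 3748924069897215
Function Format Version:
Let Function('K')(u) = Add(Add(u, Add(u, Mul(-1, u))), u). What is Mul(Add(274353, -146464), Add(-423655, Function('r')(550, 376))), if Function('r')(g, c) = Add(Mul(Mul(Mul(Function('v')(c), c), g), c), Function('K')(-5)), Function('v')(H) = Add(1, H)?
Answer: 3748924069897215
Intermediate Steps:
Function('K')(u) = Mul(2, u) (Function('K')(u) = Add(Add(u, 0), u) = Add(u, u) = Mul(2, u))
Function('r')(g, c) = Add(-10, Mul(g, Pow(c, 2), Add(1, c))) (Function('r')(g, c) = Add(Mul(Mul(Mul(Add(1, c), c), g), c), Mul(2, -5)) = Add(Mul(Mul(Mul(c, Add(1, c)), g), c), -10) = Add(Mul(Mul(c, g, Add(1, c)), c), -10) = Add(Mul(g, Pow(c, 2), Add(1, c)), -10) = Add(-10, Mul(g, Pow(c, 2), Add(1, c))))
Mul(Add(274353, -146464), Add(-423655, Function('r')(550, 376))) = Mul(Add(274353, -146464), Add(-423655, Add(-10, Mul(550, Pow(376, 2), Add(1, 376))))) = Mul(127889, Add(-423655, Add(-10, Mul(550, 141376, 377)))) = Mul(127889, Add(-423655, Add(-10, 29314313600))) = Mul(127889, Add(-423655, 29314313590)) = Mul(127889, 29313889935) = 3748924069897215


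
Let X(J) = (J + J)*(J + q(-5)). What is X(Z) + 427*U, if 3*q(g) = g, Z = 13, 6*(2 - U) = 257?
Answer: -102847/6 ≈ -17141.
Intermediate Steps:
U = -245/6 (U = 2 - ⅙*257 = 2 - 257/6 = -245/6 ≈ -40.833)
q(g) = g/3
X(J) = 2*J*(-5/3 + J) (X(J) = (J + J)*(J + (⅓)*(-5)) = (2*J)*(J - 5/3) = (2*J)*(-5/3 + J) = 2*J*(-5/3 + J))
X(Z) + 427*U = (⅔)*13*(-5 + 3*13) + 427*(-245/6) = (⅔)*13*(-5 + 39) - 104615/6 = (⅔)*13*34 - 104615/6 = 884/3 - 104615/6 = -102847/6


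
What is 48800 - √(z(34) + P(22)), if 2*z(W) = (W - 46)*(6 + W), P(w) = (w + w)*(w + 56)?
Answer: 48800 - 2*√798 ≈ 48744.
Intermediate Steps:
P(w) = 2*w*(56 + w) (P(w) = (2*w)*(56 + w) = 2*w*(56 + w))
z(W) = (-46 + W)*(6 + W)/2 (z(W) = ((W - 46)*(6 + W))/2 = ((-46 + W)*(6 + W))/2 = (-46 + W)*(6 + W)/2)
48800 - √(z(34) + P(22)) = 48800 - √((-138 + (½)*34² - 20*34) + 2*22*(56 + 22)) = 48800 - √((-138 + (½)*1156 - 680) + 2*22*78) = 48800 - √((-138 + 578 - 680) + 3432) = 48800 - √(-240 + 3432) = 48800 - √3192 = 48800 - 2*√798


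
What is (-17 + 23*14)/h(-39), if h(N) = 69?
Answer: 305/69 ≈ 4.4203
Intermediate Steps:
(-17 + 23*14)/h(-39) = (-17 + 23*14)/69 = (-17 + 322)*(1/69) = 305*(1/69) = 305/69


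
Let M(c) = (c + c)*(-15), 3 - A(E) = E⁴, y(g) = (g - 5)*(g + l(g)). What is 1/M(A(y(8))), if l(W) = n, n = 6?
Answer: 1/93350790 ≈ 1.0712e-8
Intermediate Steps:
l(W) = 6
y(g) = (-5 + g)*(6 + g) (y(g) = (g - 5)*(g + 6) = (-5 + g)*(6 + g))
A(E) = 3 - E⁴
M(c) = -30*c (M(c) = (2*c)*(-15) = -30*c)
1/M(A(y(8))) = 1/(-30*(3 - (-30 + 8 + 8²)⁴)) = 1/(-30*(3 - (-30 + 8 + 64)⁴)) = 1/(-30*(3 - 1*42⁴)) = 1/(-30*(3 - 1*3111696)) = 1/(-30*(3 - 3111696)) = 1/(-30*(-3111693)) = 1/93350790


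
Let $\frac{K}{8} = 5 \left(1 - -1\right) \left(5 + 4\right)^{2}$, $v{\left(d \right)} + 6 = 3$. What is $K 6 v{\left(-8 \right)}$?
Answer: $-116640$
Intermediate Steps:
$v{\left(d \right)} = -3$ ($v{\left(d \right)} = -6 + 3 = -3$)
$K = 6480$ ($K = 8 \cdot 5 \left(1 - -1\right) \left(5 + 4\right)^{2} = 8 \cdot 5 \left(1 + 1\right) 9^{2} = 8 \cdot 5 \cdot 2 \cdot 81 = 8 \cdot 10 \cdot 81 = 8 \cdot 810 = 6480$)
$K 6 v{\left(-8 \right)} = 6480 \cdot 6 \left(-3\right) = 38880 \left(-3\right) = -116640$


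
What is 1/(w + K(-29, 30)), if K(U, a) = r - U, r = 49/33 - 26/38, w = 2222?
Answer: 627/1411879 ≈ 0.00044409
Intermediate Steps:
r = 502/627 (r = 49*(1/33) - 26*1/38 = 49/33 - 13/19 = 502/627 ≈ 0.80064)
K(U, a) = 502/627 - U
1/(w + K(-29, 30)) = 1/(2222 + (502/627 - 1*(-29))) = 1/(2222 + (502/627 + 29)) = 1/(2222 + 18685/627) = 1/(1411879/627) = 627/1411879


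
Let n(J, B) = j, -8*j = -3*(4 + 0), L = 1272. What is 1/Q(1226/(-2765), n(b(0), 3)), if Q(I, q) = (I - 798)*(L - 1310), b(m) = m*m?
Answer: 2765/83892448 ≈ 3.2959e-5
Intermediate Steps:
b(m) = m²
j = 3/2 (j = -(-3)*(4 + 0)/8 = -(-3)*4/8 = -⅛*(-12) = 3/2 ≈ 1.5000)
n(J, B) = 3/2
Q(I, q) = 30324 - 38*I (Q(I, q) = (I - 798)*(1272 - 1310) = (-798 + I)*(-38) = 30324 - 38*I)
1/Q(1226/(-2765), n(b(0), 3)) = 1/(30324 - 46588/(-2765)) = 1/(30324 - 46588*(-1)/2765) = 1/(30324 - 38*(-1226/2765)) = 1/(30324 + 46588/2765) = 1/(83892448/2765) = 2765/83892448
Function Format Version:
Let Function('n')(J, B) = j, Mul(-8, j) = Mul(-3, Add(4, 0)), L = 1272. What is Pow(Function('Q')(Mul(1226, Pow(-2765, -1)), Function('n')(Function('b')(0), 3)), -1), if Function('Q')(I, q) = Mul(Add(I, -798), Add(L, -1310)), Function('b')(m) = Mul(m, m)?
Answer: Rational(2765, 83892448) ≈ 3.2959e-5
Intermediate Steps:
Function('b')(m) = Pow(m, 2)
j = Rational(3, 2) (j = Mul(Rational(-1, 8), Mul(-3, Add(4, 0))) = Mul(Rational(-1, 8), Mul(-3, 4)) = Mul(Rational(-1, 8), -12) = Rational(3, 2) ≈ 1.5000)
Function('n')(J, B) = Rational(3, 2)
Function('Q')(I, q) = Add(30324, Mul(-38, I)) (Function('Q')(I, q) = Mul(Add(I, -798), Add(1272, -1310)) = Mul(Add(-798, I), -38) = Add(30324, Mul(-38, I)))
Pow(Function('Q')(Mul(1226, Pow(-2765, -1)), Function('n')(Function('b')(0), 3)), -1) = Pow(Add(30324, Mul(-38, Mul(1226, Pow(-2765, -1)))), -1) = Pow(Add(30324, Mul(-38, Mul(1226, Rational(-1, 2765)))), -1) = Pow(Add(30324, Mul(-38, Rational(-1226, 2765))), -1) = Pow(Add(30324, Rational(46588, 2765)), -1) = Pow(Rational(83892448, 2765), -1) = Rational(2765, 83892448)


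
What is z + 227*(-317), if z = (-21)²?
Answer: -71518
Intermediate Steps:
z = 441
z + 227*(-317) = 441 + 227*(-317) = 441 - 71959 = -71518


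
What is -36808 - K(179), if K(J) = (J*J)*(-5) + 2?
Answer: 123395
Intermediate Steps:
K(J) = 2 - 5*J² (K(J) = J²*(-5) + 2 = -5*J² + 2 = 2 - 5*J²)
-36808 - K(179) = -36808 - (2 - 5*179²) = -36808 - (2 - 5*32041) = -36808 - (2 - 160205) = -36808 - 1*(-160203) = -36808 + 160203 = 123395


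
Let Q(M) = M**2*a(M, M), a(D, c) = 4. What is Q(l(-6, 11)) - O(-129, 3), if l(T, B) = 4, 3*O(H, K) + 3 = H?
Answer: 108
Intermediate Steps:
O(H, K) = -1 + H/3
Q(M) = 4*M**2 (Q(M) = M**2*4 = 4*M**2)
Q(l(-6, 11)) - O(-129, 3) = 4*4**2 - (-1 + (1/3)*(-129)) = 4*16 - (-1 - 43) = 64 - 1*(-44) = 64 + 44 = 108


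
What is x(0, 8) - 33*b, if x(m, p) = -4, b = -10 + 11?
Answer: -37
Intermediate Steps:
b = 1
x(0, 8) - 33*b = -4 - 33*1 = -4 - 33 = -37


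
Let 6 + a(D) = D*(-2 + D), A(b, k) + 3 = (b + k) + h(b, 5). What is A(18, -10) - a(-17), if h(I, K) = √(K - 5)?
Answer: -312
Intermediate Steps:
h(I, K) = √(-5 + K)
A(b, k) = -3 + b + k (A(b, k) = -3 + ((b + k) + √(-5 + 5)) = -3 + ((b + k) + √0) = -3 + ((b + k) + 0) = -3 + (b + k) = -3 + b + k)
a(D) = -6 + D*(-2 + D)
A(18, -10) - a(-17) = (-3 + 18 - 10) - (-6 + (-17)² - 2*(-17)) = 5 - (-6 + 289 + 34) = 5 - 1*317 = 5 - 317 = -312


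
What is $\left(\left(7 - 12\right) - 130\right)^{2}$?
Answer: $18225$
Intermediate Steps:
$\left(\left(7 - 12\right) - 130\right)^{2} = \left(-5 - 130\right)^{2} = \left(-135\right)^{2} = 18225$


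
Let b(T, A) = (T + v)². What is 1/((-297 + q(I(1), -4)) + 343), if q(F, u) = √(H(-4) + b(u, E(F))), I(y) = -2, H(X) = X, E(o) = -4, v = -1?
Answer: 46/2095 - √21/2095 ≈ 0.019770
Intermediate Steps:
b(T, A) = (-1 + T)² (b(T, A) = (T - 1)² = (-1 + T)²)
q(F, u) = √(-4 + (-1 + u)²)
1/((-297 + q(I(1), -4)) + 343) = 1/((-297 + √(-4 + (-1 - 4)²)) + 343) = 1/((-297 + √(-4 + (-5)²)) + 343) = 1/((-297 + √(-4 + 25)) + 343) = 1/((-297 + √21) + 343) = 1/(46 + √21)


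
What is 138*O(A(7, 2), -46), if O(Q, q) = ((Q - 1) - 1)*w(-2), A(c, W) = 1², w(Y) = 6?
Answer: -828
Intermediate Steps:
A(c, W) = 1
O(Q, q) = -12 + 6*Q (O(Q, q) = ((Q - 1) - 1)*6 = ((-1 + Q) - 1)*6 = (-2 + Q)*6 = -12 + 6*Q)
138*O(A(7, 2), -46) = 138*(-12 + 6*1) = 138*(-12 + 6) = 138*(-6) = -828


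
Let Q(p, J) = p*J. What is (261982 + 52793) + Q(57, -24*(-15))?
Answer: 335295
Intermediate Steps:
Q(p, J) = J*p
(261982 + 52793) + Q(57, -24*(-15)) = (261982 + 52793) - 24*(-15)*57 = 314775 + 360*57 = 314775 + 20520 = 335295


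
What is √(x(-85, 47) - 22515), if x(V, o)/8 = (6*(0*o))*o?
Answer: I*√22515 ≈ 150.05*I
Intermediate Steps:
x(V, o) = 0 (x(V, o) = 8*((6*(0*o))*o) = 8*((6*0)*o) = 8*(0*o) = 8*0 = 0)
√(x(-85, 47) - 22515) = √(0 - 22515) = √(-22515) = I*√22515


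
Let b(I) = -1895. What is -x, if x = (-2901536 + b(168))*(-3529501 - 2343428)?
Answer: -17051644119399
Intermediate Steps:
x = 17051644119399 (x = (-2901536 - 1895)*(-3529501 - 2343428) = -2903431*(-5872929) = 17051644119399)
-x = -1*17051644119399 = -17051644119399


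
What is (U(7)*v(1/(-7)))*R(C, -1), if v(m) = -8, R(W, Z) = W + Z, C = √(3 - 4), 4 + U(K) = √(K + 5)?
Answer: -16*(1 - I)*(2 - √3) ≈ -4.2872 + 4.2872*I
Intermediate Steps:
U(K) = -4 + √(5 + K) (U(K) = -4 + √(K + 5) = -4 + √(5 + K))
C = I (C = √(-1) = I ≈ 1.0*I)
(U(7)*v(1/(-7)))*R(C, -1) = ((-4 + √(5 + 7))*(-8))*(I - 1) = ((-4 + √12)*(-8))*(-1 + I) = ((-4 + 2*√3)*(-8))*(-1 + I) = (32 - 16*√3)*(-1 + I) = (-1 + I)*(32 - 16*√3)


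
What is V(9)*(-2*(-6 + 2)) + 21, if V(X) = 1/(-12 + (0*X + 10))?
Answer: 17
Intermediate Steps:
V(X) = -1/2 (V(X) = 1/(-12 + (0 + 10)) = 1/(-12 + 10) = 1/(-2) = -1/2)
V(9)*(-2*(-6 + 2)) + 21 = -(-1)*(-6 + 2) + 21 = -(-1)*(-4) + 21 = -1/2*8 + 21 = -4 + 21 = 17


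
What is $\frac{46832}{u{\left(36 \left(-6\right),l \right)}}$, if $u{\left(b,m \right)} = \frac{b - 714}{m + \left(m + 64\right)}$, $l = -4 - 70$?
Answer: $\frac{655648}{155} \approx 4230.0$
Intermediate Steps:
$l = -74$ ($l = -4 - 70 = -74$)
$u{\left(b,m \right)} = \frac{-714 + b}{64 + 2 m}$ ($u{\left(b,m \right)} = \frac{-714 + b}{m + \left(64 + m\right)} = \frac{-714 + b}{64 + 2 m}$)
$\frac{46832}{u{\left(36 \left(-6\right),l \right)}} = \frac{46832}{\frac{1}{2} \frac{1}{32 - 74} \left(-714 + 36 \left(-6\right)\right)} = \frac{46832}{\frac{1}{2} \frac{1}{-42} \left(-714 - 216\right)} = \frac{46832}{\frac{1}{2} \left(- \frac{1}{42}\right) \left(-930\right)} = \frac{46832}{\frac{155}{14}} = 46832 \cdot \frac{14}{155} = \frac{655648}{155}$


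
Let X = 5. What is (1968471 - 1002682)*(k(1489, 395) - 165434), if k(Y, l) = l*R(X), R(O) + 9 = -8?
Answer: -166259610561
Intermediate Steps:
R(O) = -17 (R(O) = -9 - 8 = -17)
k(Y, l) = -17*l (k(Y, l) = l*(-17) = -17*l)
(1968471 - 1002682)*(k(1489, 395) - 165434) = (1968471 - 1002682)*(-17*395 - 165434) = 965789*(-6715 - 165434) = 965789*(-172149) = -166259610561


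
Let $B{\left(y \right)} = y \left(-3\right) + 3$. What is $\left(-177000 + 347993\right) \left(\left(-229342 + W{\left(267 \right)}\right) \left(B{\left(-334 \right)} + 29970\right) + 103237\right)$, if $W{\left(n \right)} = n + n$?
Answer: $-1211865789701059$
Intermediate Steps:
$W{\left(n \right)} = 2 n$
$B{\left(y \right)} = 3 - 3 y$ ($B{\left(y \right)} = - 3 y + 3 = 3 - 3 y$)
$\left(-177000 + 347993\right) \left(\left(-229342 + W{\left(267 \right)}\right) \left(B{\left(-334 \right)} + 29970\right) + 103237\right) = \left(-177000 + 347993\right) \left(\left(-229342 + 2 \cdot 267\right) \left(\left(3 - -1002\right) + 29970\right) + 103237\right) = 170993 \left(\left(-229342 + 534\right) \left(\left(3 + 1002\right) + 29970\right) + 103237\right) = 170993 \left(- 228808 \left(1005 + 29970\right) + 103237\right) = 170993 \left(\left(-228808\right) 30975 + 103237\right) = 170993 \left(-7087327800 + 103237\right) = 170993 \left(-7087224563\right) = -1211865789701059$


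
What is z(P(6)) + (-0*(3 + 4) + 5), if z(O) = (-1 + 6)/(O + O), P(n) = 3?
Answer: 35/6 ≈ 5.8333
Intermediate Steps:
z(O) = 5/(2*O) (z(O) = 5/((2*O)) = 5*(1/(2*O)) = 5/(2*O))
z(P(6)) + (-0*(3 + 4) + 5) = (5/2)/3 + (-0*(3 + 4) + 5) = (5/2)*(⅓) + (-0*7 + 5) = ⅚ + (-8*0 + 5) = ⅚ + (0 + 5) = ⅚ + 5 = 35/6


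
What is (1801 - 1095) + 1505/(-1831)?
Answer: 1291181/1831 ≈ 705.18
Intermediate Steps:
(1801 - 1095) + 1505/(-1831) = 706 + 1505*(-1/1831) = 706 - 1505/1831 = 1291181/1831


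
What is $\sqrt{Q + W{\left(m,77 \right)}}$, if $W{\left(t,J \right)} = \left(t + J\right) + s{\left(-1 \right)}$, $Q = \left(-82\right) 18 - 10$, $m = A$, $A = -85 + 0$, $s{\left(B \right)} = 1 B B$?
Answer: $i \sqrt{1493} \approx 38.639 i$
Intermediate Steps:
$s{\left(B \right)} = B^{2}$ ($s{\left(B \right)} = B B = B^{2}$)
$A = -85$
$m = -85$
$Q = -1486$ ($Q = -1476 - 10 = -1486$)
$W{\left(t,J \right)} = 1 + J + t$ ($W{\left(t,J \right)} = \left(t + J\right) + \left(-1\right)^{2} = \left(J + t\right) + 1 = 1 + J + t$)
$\sqrt{Q + W{\left(m,77 \right)}} = \sqrt{-1486 + \left(1 + 77 - 85\right)} = \sqrt{-1486 - 7} = \sqrt{-1493} = i \sqrt{1493}$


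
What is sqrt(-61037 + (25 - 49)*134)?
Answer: I*sqrt(64253) ≈ 253.48*I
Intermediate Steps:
sqrt(-61037 + (25 - 49)*134) = sqrt(-61037 - 24*134) = sqrt(-61037 - 3216) = sqrt(-64253) = I*sqrt(64253)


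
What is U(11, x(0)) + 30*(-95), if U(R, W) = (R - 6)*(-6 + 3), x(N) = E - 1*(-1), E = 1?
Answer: -2865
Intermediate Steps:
x(N) = 2 (x(N) = 1 - 1*(-1) = 1 + 1 = 2)
U(R, W) = 18 - 3*R (U(R, W) = (-6 + R)*(-3) = 18 - 3*R)
U(11, x(0)) + 30*(-95) = (18 - 3*11) + 30*(-95) = (18 - 33) - 2850 = -15 - 2850 = -2865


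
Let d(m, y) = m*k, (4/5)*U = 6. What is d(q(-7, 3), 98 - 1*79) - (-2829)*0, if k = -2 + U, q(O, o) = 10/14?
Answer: 55/14 ≈ 3.9286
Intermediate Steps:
U = 15/2 (U = (5/4)*6 = 15/2 ≈ 7.5000)
q(O, o) = 5/7 (q(O, o) = 10*(1/14) = 5/7)
k = 11/2 (k = -2 + 15/2 = 11/2 ≈ 5.5000)
d(m, y) = 11*m/2 (d(m, y) = m*(11/2) = 11*m/2)
d(q(-7, 3), 98 - 1*79) - (-2829)*0 = (11/2)*(5/7) - (-2829)*0 = 55/14 - 1*0 = 55/14 + 0 = 55/14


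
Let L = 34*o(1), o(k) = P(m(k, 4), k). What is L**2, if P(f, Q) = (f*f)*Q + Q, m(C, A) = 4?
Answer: 334084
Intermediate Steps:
P(f, Q) = Q + Q*f**2 (P(f, Q) = f**2*Q + Q = Q*f**2 + Q = Q + Q*f**2)
o(k) = 17*k (o(k) = k*(1 + 4**2) = k*(1 + 16) = k*17 = 17*k)
L = 578 (L = 34*(17*1) = 34*17 = 578)
L**2 = 578**2 = 334084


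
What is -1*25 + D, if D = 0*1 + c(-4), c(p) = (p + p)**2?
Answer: 39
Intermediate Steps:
c(p) = 4*p**2 (c(p) = (2*p)**2 = 4*p**2)
D = 64 (D = 0*1 + 4*(-4)**2 = 0 + 4*16 = 0 + 64 = 64)
-1*25 + D = -1*25 + 64 = -25 + 64 = 39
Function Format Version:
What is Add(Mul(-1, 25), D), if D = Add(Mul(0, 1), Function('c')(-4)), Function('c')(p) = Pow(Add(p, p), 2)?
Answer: 39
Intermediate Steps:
Function('c')(p) = Mul(4, Pow(p, 2)) (Function('c')(p) = Pow(Mul(2, p), 2) = Mul(4, Pow(p, 2)))
D = 64 (D = Add(Mul(0, 1), Mul(4, Pow(-4, 2))) = Add(0, Mul(4, 16)) = Add(0, 64) = 64)
Add(Mul(-1, 25), D) = Add(Mul(-1, 25), 64) = Add(-25, 64) = 39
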